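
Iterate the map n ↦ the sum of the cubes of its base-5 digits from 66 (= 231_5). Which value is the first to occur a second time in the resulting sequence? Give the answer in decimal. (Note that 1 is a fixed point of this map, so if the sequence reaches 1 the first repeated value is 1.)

66 = (2,3,1)_5 → 36
36 = (1,2,1)_5 → 10
10 = (2,0)_5 → 8
8 = (1,3)_5 → 28
28 = (1,0,3)_5 → 28  — 28 already appeared earlier.

28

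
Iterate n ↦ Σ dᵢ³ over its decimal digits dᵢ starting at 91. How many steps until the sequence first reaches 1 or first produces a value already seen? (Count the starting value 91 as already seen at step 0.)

3

91 → 9³ + 1³ = 730
730 → 7³ + 3³ + 0³ = 370
370 → 3³ + 7³ + 0³ = 370  — 370 repeats.
That took 3 steps.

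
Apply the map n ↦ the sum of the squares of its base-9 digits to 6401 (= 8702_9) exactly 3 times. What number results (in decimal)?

65

6401 = (8,7,0,2)_9 → 8² + 7² + 0² + 2² = 117
117 = (1,4,0)_9 → 1² + 4² + 0² = 17
17 = (1,8)_9 → 1² + 8² = 65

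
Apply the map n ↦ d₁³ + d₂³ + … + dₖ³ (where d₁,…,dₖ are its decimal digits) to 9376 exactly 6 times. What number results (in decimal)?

9376 → 9³ + 3³ + 7³ + 6³ = 1315
1315 → 1³ + 3³ + 1³ + 5³ = 154
154 → 1³ + 5³ + 4³ = 190
190 → 1³ + 9³ + 0³ = 730
730 → 7³ + 3³ + 0³ = 370
370 → 3³ + 7³ + 0³ = 370

370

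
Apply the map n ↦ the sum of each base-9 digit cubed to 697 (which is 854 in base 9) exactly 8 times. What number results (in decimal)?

27

697 = (8,5,4)_9 → 8³ + 5³ + 4³ = 512 + 125 + 64 = 701
701 = (8,5,8)_9 → 8³ + 5³ + 8³ = 512 + 125 + 512 = 1149
1149 = (1,5,1,6)_9 → 1³ + 5³ + 1³ + 6³ = 1 + 125 + 1 + 216 = 343
343 = (4,2,1)_9 → 4³ + 2³ + 1³ = 64 + 8 + 1 = 73
73 = (8,1)_9 → 8³ + 1³ = 512 + 1 = 513
513 = (6,3,0)_9 → 6³ + 3³ + 0³ = 216 + 27 + 0 = 243
243 = (3,0,0)_9 → 3³ + 0³ + 0³ = 27 + 0 + 0 = 27
27 = (3,0)_9 → 3³ + 0³ = 27 + 0 = 27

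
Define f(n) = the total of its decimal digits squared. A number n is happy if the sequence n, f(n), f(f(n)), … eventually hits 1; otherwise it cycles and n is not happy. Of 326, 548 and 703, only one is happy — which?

326: 326 → 49 → 97 → 130 → 10 → 1  — reaches 1 (happy)
548: 548 → 105 → 26 → 40 → 16 → 37 → 58 → 89 → 145 → 42 → 20 → 4 → 16  — repeats 16 (not happy)
703: 703 → 58 → 89 → 145 → 42 → 20 → 4 → 16 → 37 → 58  — repeats 58 (not happy)

326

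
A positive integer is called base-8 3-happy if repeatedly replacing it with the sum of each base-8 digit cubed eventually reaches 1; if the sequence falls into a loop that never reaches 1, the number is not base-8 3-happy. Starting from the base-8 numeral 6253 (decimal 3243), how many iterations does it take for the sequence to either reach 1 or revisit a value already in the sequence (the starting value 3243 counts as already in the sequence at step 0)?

14

3243 = (6,2,5,3)_8 → 6³ + 2³ + 5³ + 3³ = 376
376 = (5,7,0)_8 → 5³ + 7³ + 0³ = 468
468 = (7,2,4)_8 → 7³ + 2³ + 4³ = 415
415 = (6,3,7)_8 → 6³ + 3³ + 7³ = 586
586 = (1,1,1,2)_8 → 1³ + 1³ + 1³ + 2³ = 11
11 = (1,3)_8 → 1³ + 3³ = 28
28 = (3,4)_8 → 3³ + 4³ = 91
91 = (1,3,3)_8 → 1³ + 3³ + 3³ = 55
55 = (6,7)_8 → 6³ + 7³ = 559
559 = (1,0,5,7)_8 → 1³ + 0³ + 5³ + 7³ = 469
469 = (7,2,5)_8 → 7³ + 2³ + 5³ = 476
476 = (7,3,4)_8 → 7³ + 3³ + 4³ = 434
434 = (6,6,2)_8 → 6³ + 6³ + 2³ = 440
440 = (6,7,0)_8 → 6³ + 7³ + 0³ = 559  — 559 repeats.
That took 14 steps.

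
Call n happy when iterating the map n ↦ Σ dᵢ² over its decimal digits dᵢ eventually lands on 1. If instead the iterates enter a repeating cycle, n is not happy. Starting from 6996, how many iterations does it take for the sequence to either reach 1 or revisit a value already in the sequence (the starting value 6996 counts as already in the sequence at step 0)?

12

6996 → 6² + 9² + 9² + 6² = 36 + 81 + 81 + 36 = 234
234 → 2² + 3² + 4² = 4 + 9 + 16 = 29
29 → 2² + 9² = 4 + 81 = 85
85 → 8² + 5² = 64 + 25 = 89
89 → 8² + 9² = 64 + 81 = 145
145 → 1² + 4² + 5² = 1 + 16 + 25 = 42
42 → 4² + 2² = 16 + 4 = 20
20 → 2² + 0² = 4 + 0 = 4
4 → 4² = 16
16 → 1² + 6² = 1 + 36 = 37
37 → 3² + 7² = 9 + 49 = 58
58 → 5² + 8² = 25 + 64 = 89  — 89 repeats.
That took 12 steps.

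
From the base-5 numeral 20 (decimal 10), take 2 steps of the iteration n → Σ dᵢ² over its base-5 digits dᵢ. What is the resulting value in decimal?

10 = (2,0)_5 → 4
4 = (4)_5 → 16

16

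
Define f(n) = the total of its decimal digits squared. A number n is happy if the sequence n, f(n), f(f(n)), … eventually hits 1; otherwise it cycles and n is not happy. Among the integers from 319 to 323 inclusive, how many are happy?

319: 319 → 91 → 82 → 68 → 100 → 1  (reaches 1)
320: 320 → 13 → 10 → 1  (reaches 1)
321: 321 → 14 → 17 → 50 → 25 → 29 → 85 → 89 → 145 → 42 → 20 → 4 → 16 → 37 → 58 → 89  (repeats 89)
322: 322 → 17 → 50 → 25 → 29 → 85 → 89 → 145 → 42 → 20 → 4 → 16 → 37 → 58 → 89  (repeats 89)
323: 323 → 22 → 8 → 64 → 52 → 29 → 85 → 89 → 145 → 42 → 20 → 4 → 16 → 37 → 58 → 89  (repeats 89)
happy: 319, 320

2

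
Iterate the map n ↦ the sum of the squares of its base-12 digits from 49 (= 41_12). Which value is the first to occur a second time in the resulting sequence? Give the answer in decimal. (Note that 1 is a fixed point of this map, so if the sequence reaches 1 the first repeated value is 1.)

49 = (4,1)_12 → 4² + 1² = 16 + 1 = 17
17 = (1,5)_12 → 1² + 5² = 1 + 25 = 26
26 = (2,2)_12 → 2² + 2² = 4 + 4 = 8
8 = (8)_12 → 8² = 64
64 = (5,4)_12 → 5² + 4² = 25 + 16 = 41
41 = (3,5)_12 → 3² + 5² = 9 + 25 = 34
34 = (2,10)_12 → 2² + 10² = 4 + 100 = 104
104 = (8,8)_12 → 8² + 8² = 64 + 64 = 128
128 = (10,8)_12 → 10² + 8² = 100 + 64 = 164
164 = (1,1,8)_12 → 1² + 1² + 8² = 1 + 1 + 64 = 66
66 = (5,6)_12 → 5² + 6² = 25 + 36 = 61
61 = (5,1)_12 → 5² + 1² = 25 + 1 = 26  — 26 already appeared earlier.

26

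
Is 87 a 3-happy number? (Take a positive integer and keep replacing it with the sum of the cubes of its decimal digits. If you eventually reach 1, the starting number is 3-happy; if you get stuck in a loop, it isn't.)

not 3-happy

87 → 8³ + 7³ = 512 + 343 = 855
855 → 8³ + 5³ + 5³ = 512 + 125 + 125 = 762
762 → 7³ + 6³ + 2³ = 343 + 216 + 8 = 567
567 → 5³ + 6³ + 7³ = 125 + 216 + 343 = 684
684 → 6³ + 8³ + 4³ = 216 + 512 + 64 = 792
792 → 7³ + 9³ + 2³ = 343 + 729 + 8 = 1080
1080 → 1³ + 0³ + 8³ + 0³ = 1 + 0 + 512 + 0 = 513
513 → 5³ + 1³ + 3³ = 125 + 1 + 27 = 153
153 → 1³ + 5³ + 3³ = 1 + 125 + 27 = 153  — 153 already seen; the sequence cycles without reaching 1.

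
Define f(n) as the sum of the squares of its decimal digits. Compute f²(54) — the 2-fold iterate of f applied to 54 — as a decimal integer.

17

54 → 5² + 4² = 41
41 → 4² + 1² = 17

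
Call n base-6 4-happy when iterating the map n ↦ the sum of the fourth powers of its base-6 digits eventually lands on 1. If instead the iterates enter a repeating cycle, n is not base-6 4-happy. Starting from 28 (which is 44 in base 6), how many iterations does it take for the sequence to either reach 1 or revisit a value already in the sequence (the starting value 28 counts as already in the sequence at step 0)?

28 = (4,4)_6 → 512
512 = (2,2,1,2)_6 → 49
49 = (1,2,1)_6 → 18
18 = (3,0)_6 → 81
81 = (2,1,3)_6 → 98
98 = (2,4,2)_6 → 288
288 = (1,2,0,0)_6 → 17
17 = (2,5)_6 → 641
641 = (2,5,4,5)_6 → 1522
1522 = (1,1,0,1,4)_6 → 259
259 = (1,1,1,1)_6 → 4
4 = (4)_6 → 256
256 = (1,1,0,4)_6 → 258
258 = (1,1,1,0)_6 → 3
3 = (3)_6 → 81  — 81 repeats.
That took 15 steps.

15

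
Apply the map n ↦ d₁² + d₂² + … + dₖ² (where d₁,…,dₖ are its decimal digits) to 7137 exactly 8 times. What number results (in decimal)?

7137 → 7² + 1² + 3² + 7² = 49 + 1 + 9 + 49 = 108
108 → 1² + 0² + 8² = 1 + 0 + 64 = 65
65 → 6² + 5² = 36 + 25 = 61
61 → 6² + 1² = 36 + 1 = 37
37 → 3² + 7² = 9 + 49 = 58
58 → 5² + 8² = 25 + 64 = 89
89 → 8² + 9² = 64 + 81 = 145
145 → 1² + 4² + 5² = 1 + 16 + 25 = 42

42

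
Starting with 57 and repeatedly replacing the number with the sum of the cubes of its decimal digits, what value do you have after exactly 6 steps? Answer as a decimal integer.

153

57 → 5³ + 7³ = 125 + 343 = 468
468 → 4³ + 6³ + 8³ = 64 + 216 + 512 = 792
792 → 7³ + 9³ + 2³ = 343 + 729 + 8 = 1080
1080 → 1³ + 0³ + 8³ + 0³ = 1 + 0 + 512 + 0 = 513
513 → 5³ + 1³ + 3³ = 125 + 1 + 27 = 153
153 → 1³ + 5³ + 3³ = 1 + 125 + 27 = 153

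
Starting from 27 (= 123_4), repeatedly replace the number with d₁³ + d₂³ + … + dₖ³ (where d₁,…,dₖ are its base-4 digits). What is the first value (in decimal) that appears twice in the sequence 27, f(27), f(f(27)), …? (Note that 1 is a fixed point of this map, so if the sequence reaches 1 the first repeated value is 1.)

9

27 = (1,2,3)_4 → 1³ + 2³ + 3³ = 36
36 = (2,1,0)_4 → 2³ + 1³ + 0³ = 9
9 = (2,1)_4 → 2³ + 1³ = 9  — 9 already appeared earlier.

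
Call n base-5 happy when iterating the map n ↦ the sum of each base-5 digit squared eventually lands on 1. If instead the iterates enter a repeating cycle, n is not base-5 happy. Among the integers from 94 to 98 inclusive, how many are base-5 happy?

1

94: 94 → 34 → 18 → 18  (repeats 18)
95: 95 → 25 → 1  (reaches 1)
96: 96 → 26 → 2 → 4 → 16 → 10 → 4  (repeats 4)
97: 97 → 29 → 17 → 13 → 13  (repeats 13)
98: 98 → 34 → 18 → 18  (repeats 18)
base-5 happy: 95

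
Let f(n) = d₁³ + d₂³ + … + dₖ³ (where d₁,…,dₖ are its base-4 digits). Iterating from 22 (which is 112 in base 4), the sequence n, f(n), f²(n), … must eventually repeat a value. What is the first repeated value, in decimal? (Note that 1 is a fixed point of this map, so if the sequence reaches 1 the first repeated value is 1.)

1

22 = (1,1,2)_4 → 1³ + 1³ + 2³ = 10
10 = (2,2)_4 → 2³ + 2³ = 16
16 = (1,0,0)_4 → 1³ + 0³ + 0³ = 1  — reached the fixed point 1.
1 → 1, so 1 is the first repeated value.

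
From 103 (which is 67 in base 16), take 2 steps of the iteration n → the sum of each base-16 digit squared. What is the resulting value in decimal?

103 = (6,7)_16 → 6² + 7² = 85
85 = (5,5)_16 → 5² + 5² = 50

50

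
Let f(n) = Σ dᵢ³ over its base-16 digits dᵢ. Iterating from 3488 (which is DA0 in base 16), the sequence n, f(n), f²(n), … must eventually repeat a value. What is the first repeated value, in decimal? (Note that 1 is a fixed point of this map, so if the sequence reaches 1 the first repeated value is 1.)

3488 = (13,10,0)_16 → 13³ + 10³ + 0³ = 2197 + 1000 + 0 = 3197
3197 = (12,7,13)_16 → 12³ + 7³ + 13³ = 1728 + 343 + 2197 = 4268
4268 = (1,0,10,12)_16 → 1³ + 0³ + 10³ + 12³ = 1 + 0 + 1000 + 1728 = 2729
2729 = (10,10,9)_16 → 10³ + 10³ + 9³ = 1000 + 1000 + 729 = 2729  — 2729 already appeared earlier.

2729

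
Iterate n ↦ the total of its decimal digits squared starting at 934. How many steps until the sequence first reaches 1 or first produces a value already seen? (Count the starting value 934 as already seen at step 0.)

10

934 → 9² + 3² + 4² = 81 + 9 + 16 = 106
106 → 1² + 0² + 6² = 1 + 0 + 36 = 37
37 → 3² + 7² = 9 + 49 = 58
58 → 5² + 8² = 25 + 64 = 89
89 → 8² + 9² = 64 + 81 = 145
145 → 1² + 4² + 5² = 1 + 16 + 25 = 42
42 → 4² + 2² = 16 + 4 = 20
20 → 2² + 0² = 4 + 0 = 4
4 → 4² = 16
16 → 1² + 6² = 1 + 36 = 37  — 37 repeats.
That took 10 steps.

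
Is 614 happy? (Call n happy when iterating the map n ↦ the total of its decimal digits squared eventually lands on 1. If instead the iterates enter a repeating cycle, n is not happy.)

not happy

614 → 53
53 → 34
34 → 25
25 → 29
29 → 85
85 → 89
89 → 145
145 → 42
42 → 20
20 → 4
4 → 16
16 → 37
37 → 58
58 → 89  — 89 already seen; the sequence cycles without reaching 1.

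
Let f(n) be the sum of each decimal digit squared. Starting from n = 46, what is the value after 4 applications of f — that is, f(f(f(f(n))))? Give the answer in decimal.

89

46 → 4² + 6² = 52
52 → 5² + 2² = 29
29 → 2² + 9² = 85
85 → 8² + 5² = 89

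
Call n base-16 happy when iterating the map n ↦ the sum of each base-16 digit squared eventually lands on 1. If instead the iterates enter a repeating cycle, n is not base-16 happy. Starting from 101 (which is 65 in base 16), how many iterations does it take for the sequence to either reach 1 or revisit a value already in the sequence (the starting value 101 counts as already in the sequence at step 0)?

15

101 = (6,5)_16 → 6² + 5² = 36 + 25 = 61
61 = (3,13)_16 → 3² + 13² = 9 + 169 = 178
178 = (11,2)_16 → 11² + 2² = 121 + 4 = 125
125 = (7,13)_16 → 7² + 13² = 49 + 169 = 218
218 = (13,10)_16 → 13² + 10² = 169 + 100 = 269
269 = (1,0,13)_16 → 1² + 0² + 13² = 1 + 0 + 169 = 170
170 = (10,10)_16 → 10² + 10² = 100 + 100 = 200
200 = (12,8)_16 → 12² + 8² = 144 + 64 = 208
208 = (13,0)_16 → 13² + 0² = 169 + 0 = 169
169 = (10,9)_16 → 10² + 9² = 100 + 81 = 181
181 = (11,5)_16 → 11² + 5² = 121 + 25 = 146
146 = (9,2)_16 → 9² + 2² = 81 + 4 = 85
85 = (5,5)_16 → 5² + 5² = 25 + 25 = 50
50 = (3,2)_16 → 3² + 2² = 9 + 4 = 13
13 = (13)_16 → 13² = 169  — 169 repeats.
That took 15 steps.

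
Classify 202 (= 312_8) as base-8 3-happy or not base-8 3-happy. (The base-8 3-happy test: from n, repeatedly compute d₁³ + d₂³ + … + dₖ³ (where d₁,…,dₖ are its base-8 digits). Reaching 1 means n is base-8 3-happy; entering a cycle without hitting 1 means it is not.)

202 = (3,1,2)_8 → 3³ + 1³ + 2³ = 36
36 = (4,4)_8 → 4³ + 4³ = 128
128 = (2,0,0)_8 → 2³ + 0³ + 0³ = 8
8 = (1,0)_8 → 1³ + 0³ = 1  — reached 1.

base-8 3-happy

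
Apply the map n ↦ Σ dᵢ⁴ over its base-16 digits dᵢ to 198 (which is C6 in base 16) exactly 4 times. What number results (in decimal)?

8964

198 = (12,6)_16 → 12⁴ + 6⁴ = 22032
22032 = (5,6,1,0)_16 → 5⁴ + 6⁴ + 1⁴ + 0⁴ = 1922
1922 = (7,8,2)_16 → 7⁴ + 8⁴ + 2⁴ = 6513
6513 = (1,9,7,1)_16 → 1⁴ + 9⁴ + 7⁴ + 1⁴ = 8964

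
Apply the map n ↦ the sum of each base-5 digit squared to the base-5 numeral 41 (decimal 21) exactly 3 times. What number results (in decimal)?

21 = (4,1)_5 → 4² + 1² = 17
17 = (3,2)_5 → 3² + 2² = 13
13 = (2,3)_5 → 2² + 3² = 13

13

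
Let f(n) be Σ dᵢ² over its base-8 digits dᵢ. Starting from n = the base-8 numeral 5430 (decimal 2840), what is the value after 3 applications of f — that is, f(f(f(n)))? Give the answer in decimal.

25

2840 = (5,4,3,0)_8 → 5² + 4² + 3² + 0² = 50
50 = (6,2)_8 → 6² + 2² = 40
40 = (5,0)_8 → 5² + 0² = 25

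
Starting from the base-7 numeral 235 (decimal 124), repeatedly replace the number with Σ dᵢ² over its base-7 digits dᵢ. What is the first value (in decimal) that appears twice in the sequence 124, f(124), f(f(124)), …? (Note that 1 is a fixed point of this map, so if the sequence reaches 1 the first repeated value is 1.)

124 = (2,3,5)_7 → 38
38 = (5,3)_7 → 34
34 = (4,6)_7 → 52
52 = (1,0,3)_7 → 10
10 = (1,3)_7 → 10  — 10 already appeared earlier.

10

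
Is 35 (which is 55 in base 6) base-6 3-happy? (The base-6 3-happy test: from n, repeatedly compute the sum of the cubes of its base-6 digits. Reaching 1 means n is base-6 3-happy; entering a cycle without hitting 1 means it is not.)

not base-6 3-happy

35 = (5,5)_6 → 5³ + 5³ = 125 + 125 = 250
250 = (1,0,5,4)_6 → 1³ + 0³ + 5³ + 4³ = 1 + 0 + 125 + 64 = 190
190 = (5,1,4)_6 → 5³ + 1³ + 4³ = 125 + 1 + 64 = 190  — 190 already seen; the sequence cycles without reaching 1.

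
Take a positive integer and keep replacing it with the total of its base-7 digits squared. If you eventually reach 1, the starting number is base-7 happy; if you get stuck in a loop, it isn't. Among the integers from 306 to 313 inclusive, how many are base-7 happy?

1

306: 306 → 62 → 38 → 34 → 52 → 10 → 10  — not base-7 happy
307: 307 → 73 → 19 → 29 → 17 → 13 → 37 → 29  — not base-7 happy
308: 308 → 40 → 50 → 2 → 4 → 16 → 8 → 2  — not base-7 happy
309: 309 → 41 → 61 → 27 → 45 → 45  — not base-7 happy
310: 310 → 44 → 40 → 50 → 2 → 4 → 16 → 8 → 2  — not base-7 happy
311: 311 → 49 → 1  — base-7 happy
312: 312 → 56 → 2 → 4 → 16 → 8 → 2  — not base-7 happy
313: 313 → 65 → 9 → 5 → 25 → 25  — not base-7 happy
base-7 happy: 311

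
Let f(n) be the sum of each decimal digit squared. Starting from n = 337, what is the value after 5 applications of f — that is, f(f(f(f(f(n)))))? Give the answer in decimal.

42

337 → 67
67 → 85
85 → 89
89 → 145
145 → 42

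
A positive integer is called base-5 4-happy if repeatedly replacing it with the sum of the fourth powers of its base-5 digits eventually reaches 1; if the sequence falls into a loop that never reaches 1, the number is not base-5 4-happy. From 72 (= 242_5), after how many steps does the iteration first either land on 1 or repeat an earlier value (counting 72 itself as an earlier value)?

72 = (2,4,2)_5 → 2⁴ + 4⁴ + 2⁴ = 16 + 256 + 16 = 288
288 = (2,1,2,3)_5 → 2⁴ + 1⁴ + 2⁴ + 3⁴ = 16 + 1 + 16 + 81 = 114
114 = (4,2,4)_5 → 4⁴ + 2⁴ + 4⁴ = 256 + 16 + 256 = 528
528 = (4,1,0,3)_5 → 4⁴ + 1⁴ + 0⁴ + 3⁴ = 256 + 1 + 0 + 81 = 338
338 = (2,3,2,3)_5 → 2⁴ + 3⁴ + 2⁴ + 3⁴ = 16 + 81 + 16 + 81 = 194
194 = (1,2,3,4)_5 → 1⁴ + 2⁴ + 3⁴ + 4⁴ = 1 + 16 + 81 + 256 = 354
354 = (2,4,0,4)_5 → 2⁴ + 4⁴ + 0⁴ + 4⁴ = 16 + 256 + 0 + 256 = 528  — 528 repeats.
That took 7 steps.

7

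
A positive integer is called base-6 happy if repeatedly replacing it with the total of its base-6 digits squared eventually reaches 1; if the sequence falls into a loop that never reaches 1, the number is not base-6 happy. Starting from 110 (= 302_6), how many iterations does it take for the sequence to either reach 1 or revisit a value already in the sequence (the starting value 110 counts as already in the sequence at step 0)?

110 = (3,0,2)_6 → 3² + 0² + 2² = 13
13 = (2,1)_6 → 2² + 1² = 5
5 = (5)_6 → 5² = 25
25 = (4,1)_6 → 4² + 1² = 17
17 = (2,5)_6 → 2² + 5² = 29
29 = (4,5)_6 → 4² + 5² = 41
41 = (1,0,5)_6 → 1² + 0² + 5² = 26
26 = (4,2)_6 → 4² + 2² = 20
20 = (3,2)_6 → 3² + 2² = 13  — 13 repeats.
That took 9 steps.

9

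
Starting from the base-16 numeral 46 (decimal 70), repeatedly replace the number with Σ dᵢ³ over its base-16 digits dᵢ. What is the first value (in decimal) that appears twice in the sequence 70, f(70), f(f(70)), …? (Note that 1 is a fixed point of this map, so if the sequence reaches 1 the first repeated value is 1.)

1

70 = (4,6)_16 → 4³ + 6³ = 64 + 216 = 280
280 = (1,1,8)_16 → 1³ + 1³ + 8³ = 1 + 1 + 512 = 514
514 = (2,0,2)_16 → 2³ + 0³ + 2³ = 8 + 0 + 8 = 16
16 = (1,0)_16 → 1³ + 0³ = 1 + 0 = 1  — reached the fixed point 1.
1 → 1, so 1 is the first repeated value.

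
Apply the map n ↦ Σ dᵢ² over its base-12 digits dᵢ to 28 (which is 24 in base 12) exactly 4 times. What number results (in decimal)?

20

28 = (2,4)_12 → 2² + 4² = 4 + 16 = 20
20 = (1,8)_12 → 1² + 8² = 1 + 64 = 65
65 = (5,5)_12 → 5² + 5² = 25 + 25 = 50
50 = (4,2)_12 → 4² + 2² = 16 + 4 = 20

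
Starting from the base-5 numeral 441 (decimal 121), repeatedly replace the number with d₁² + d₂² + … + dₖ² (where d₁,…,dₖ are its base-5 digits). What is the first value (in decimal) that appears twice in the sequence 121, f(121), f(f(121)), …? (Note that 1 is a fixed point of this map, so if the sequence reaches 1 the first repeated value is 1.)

121 = (4,4,1)_5 → 4² + 4² + 1² = 33
33 = (1,1,3)_5 → 1² + 1² + 3² = 11
11 = (2,1)_5 → 2² + 1² = 5
5 = (1,0)_5 → 1² + 0² = 1  — reached the fixed point 1.
1 → 1, so 1 is the first repeated value.

1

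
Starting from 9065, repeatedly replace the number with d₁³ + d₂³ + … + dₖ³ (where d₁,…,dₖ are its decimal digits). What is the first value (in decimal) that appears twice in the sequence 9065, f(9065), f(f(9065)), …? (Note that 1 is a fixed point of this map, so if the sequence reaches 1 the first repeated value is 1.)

9065 → 9³ + 0³ + 6³ + 5³ = 729 + 0 + 216 + 125 = 1070
1070 → 1³ + 0³ + 7³ + 0³ = 1 + 0 + 343 + 0 = 344
344 → 3³ + 4³ + 4³ = 27 + 64 + 64 = 155
155 → 1³ + 5³ + 5³ = 1 + 125 + 125 = 251
251 → 2³ + 5³ + 1³ = 8 + 125 + 1 = 134
134 → 1³ + 3³ + 4³ = 1 + 27 + 64 = 92
92 → 9³ + 2³ = 729 + 8 = 737
737 → 7³ + 3³ + 7³ = 343 + 27 + 343 = 713
713 → 7³ + 1³ + 3³ = 343 + 1 + 27 = 371
371 → 3³ + 7³ + 1³ = 27 + 343 + 1 = 371  — 371 already appeared earlier.

371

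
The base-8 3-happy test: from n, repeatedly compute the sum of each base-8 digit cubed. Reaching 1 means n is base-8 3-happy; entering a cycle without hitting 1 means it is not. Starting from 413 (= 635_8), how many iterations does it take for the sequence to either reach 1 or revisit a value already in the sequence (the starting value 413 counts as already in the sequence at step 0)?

413 = (6,3,5)_8 → 6³ + 3³ + 5³ = 368
368 = (5,6,0)_8 → 5³ + 6³ + 0³ = 341
341 = (5,2,5)_8 → 5³ + 2³ + 5³ = 258
258 = (4,0,2)_8 → 4³ + 0³ + 2³ = 72
72 = (1,1,0)_8 → 1³ + 1³ + 0³ = 2
2 = (2)_8 → 2³ = 8
8 = (1,0)_8 → 1³ + 0³ = 1  — reached 1.
That took 7 steps.

7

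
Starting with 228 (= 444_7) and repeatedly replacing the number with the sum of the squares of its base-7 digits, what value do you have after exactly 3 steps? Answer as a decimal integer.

14

228 = (4,4,4)_7 → 4² + 4² + 4² = 16 + 16 + 16 = 48
48 = (6,6)_7 → 6² + 6² = 36 + 36 = 72
72 = (1,3,2)_7 → 1² + 3² + 2² = 1 + 9 + 4 = 14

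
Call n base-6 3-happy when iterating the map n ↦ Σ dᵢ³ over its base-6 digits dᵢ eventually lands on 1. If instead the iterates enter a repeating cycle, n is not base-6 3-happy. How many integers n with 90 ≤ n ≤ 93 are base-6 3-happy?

2

90: 90 → 35 → 250 → 190 → 190  — not base-6 3-happy
91: 91 → 36 → 1  — base-6 3-happy
92: 92 → 43 → 3 → 27 → 91 → 36 → 1  — base-6 3-happy
93: 93 → 62 → 73 → 9 → 28 → 128 → 62  — not base-6 3-happy
base-6 3-happy: 91, 92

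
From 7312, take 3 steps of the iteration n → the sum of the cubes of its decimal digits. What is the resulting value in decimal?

7312 → 7³ + 3³ + 1³ + 2³ = 379
379 → 3³ + 7³ + 9³ = 1099
1099 → 1³ + 0³ + 9³ + 9³ = 1459

1459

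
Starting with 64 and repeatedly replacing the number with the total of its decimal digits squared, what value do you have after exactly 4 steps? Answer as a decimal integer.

64 → 6² + 4² = 52
52 → 5² + 2² = 29
29 → 2² + 9² = 85
85 → 8² + 5² = 89

89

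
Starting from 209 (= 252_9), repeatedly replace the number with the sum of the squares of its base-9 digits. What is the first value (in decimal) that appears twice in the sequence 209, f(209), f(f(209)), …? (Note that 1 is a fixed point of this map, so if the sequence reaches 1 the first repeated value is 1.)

209 = (2,5,2)_9 → 2² + 5² + 2² = 4 + 25 + 4 = 33
33 = (3,6)_9 → 3² + 6² = 9 + 36 = 45
45 = (5,0)_9 → 5² + 0² = 25 + 0 = 25
25 = (2,7)_9 → 2² + 7² = 4 + 49 = 53
53 = (5,8)_9 → 5² + 8² = 25 + 64 = 89
89 = (1,0,8)_9 → 1² + 0² + 8² = 1 + 0 + 64 = 65
65 = (7,2)_9 → 7² + 2² = 49 + 4 = 53  — 53 already appeared earlier.

53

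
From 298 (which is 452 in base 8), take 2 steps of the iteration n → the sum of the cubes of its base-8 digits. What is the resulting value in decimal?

152

298 = (4,5,2)_8 → 4³ + 5³ + 2³ = 197
197 = (3,0,5)_8 → 3³ + 0³ + 5³ = 152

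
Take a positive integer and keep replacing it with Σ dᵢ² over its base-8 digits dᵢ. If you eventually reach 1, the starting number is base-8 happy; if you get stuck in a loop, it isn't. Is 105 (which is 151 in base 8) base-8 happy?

105 = (1,5,1)_8 → 1² + 5² + 1² = 1 + 25 + 1 = 27
27 = (3,3)_8 → 3² + 3² = 9 + 9 = 18
18 = (2,2)_8 → 2² + 2² = 4 + 4 = 8
8 = (1,0)_8 → 1² + 0² = 1 + 0 = 1  — reached 1.

base-8 happy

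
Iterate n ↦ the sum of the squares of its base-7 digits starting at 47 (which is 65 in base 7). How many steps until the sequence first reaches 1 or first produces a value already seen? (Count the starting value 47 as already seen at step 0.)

47 = (6,5)_7 → 6² + 5² = 36 + 25 = 61
61 = (1,1,5)_7 → 1² + 1² + 5² = 1 + 1 + 25 = 27
27 = (3,6)_7 → 3² + 6² = 9 + 36 = 45
45 = (6,3)_7 → 6² + 3² = 36 + 9 = 45  — 45 repeats.
That took 4 steps.

4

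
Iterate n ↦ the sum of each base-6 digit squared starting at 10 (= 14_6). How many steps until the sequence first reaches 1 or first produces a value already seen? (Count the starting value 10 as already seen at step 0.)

10 = (1,4)_6 → 17
17 = (2,5)_6 → 29
29 = (4,5)_6 → 41
41 = (1,0,5)_6 → 26
26 = (4,2)_6 → 20
20 = (3,2)_6 → 13
13 = (2,1)_6 → 5
5 = (5)_6 → 25
25 = (4,1)_6 → 17  — 17 repeats.
That took 9 steps.

9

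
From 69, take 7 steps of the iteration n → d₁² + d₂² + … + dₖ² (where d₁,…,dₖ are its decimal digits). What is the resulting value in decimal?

69 → 117
117 → 51
51 → 26
26 → 40
40 → 16
16 → 37
37 → 58

58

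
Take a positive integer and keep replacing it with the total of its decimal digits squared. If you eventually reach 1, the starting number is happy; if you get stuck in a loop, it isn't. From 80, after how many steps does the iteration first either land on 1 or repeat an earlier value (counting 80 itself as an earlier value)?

13

80 → 8² + 0² = 64
64 → 6² + 4² = 52
52 → 5² + 2² = 29
29 → 2² + 9² = 85
85 → 8² + 5² = 89
89 → 8² + 9² = 145
145 → 1² + 4² + 5² = 42
42 → 4² + 2² = 20
20 → 2² + 0² = 4
4 → 4² = 16
16 → 1² + 6² = 37
37 → 3² + 7² = 58
58 → 5² + 8² = 89  — 89 repeats.
That took 13 steps.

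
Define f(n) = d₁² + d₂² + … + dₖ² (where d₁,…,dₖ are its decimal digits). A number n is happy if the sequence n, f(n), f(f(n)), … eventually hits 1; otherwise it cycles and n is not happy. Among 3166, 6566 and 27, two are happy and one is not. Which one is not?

3166: 3166 → 82 → 68 → 100 → 1  — reaches 1 (happy)
6566: 6566 → 133 → 19 → 82 → 68 → 100 → 1  — reaches 1 (happy)
27: 27 → 53 → 34 → 25 → 29 → 85 → 89 → 145 → 42 → 20 → 4 → 16 → 37 → 58 → 89  — repeats 89 (not happy)

27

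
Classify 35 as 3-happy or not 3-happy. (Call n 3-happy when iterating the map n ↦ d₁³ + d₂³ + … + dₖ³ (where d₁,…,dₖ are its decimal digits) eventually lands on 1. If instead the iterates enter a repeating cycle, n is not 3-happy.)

not 3-happy

35 → 3³ + 5³ = 152
152 → 1³ + 5³ + 2³ = 134
134 → 1³ + 3³ + 4³ = 92
92 → 9³ + 2³ = 737
737 → 7³ + 3³ + 7³ = 713
713 → 7³ + 1³ + 3³ = 371
371 → 3³ + 7³ + 1³ = 371  — 371 already seen; the sequence cycles without reaching 1.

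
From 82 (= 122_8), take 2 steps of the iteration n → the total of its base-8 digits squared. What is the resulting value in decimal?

2

82 = (1,2,2)_8 → 9
9 = (1,1)_8 → 2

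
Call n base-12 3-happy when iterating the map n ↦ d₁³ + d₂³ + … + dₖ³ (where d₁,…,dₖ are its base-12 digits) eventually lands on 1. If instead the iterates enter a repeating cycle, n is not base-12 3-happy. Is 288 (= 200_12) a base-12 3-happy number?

288 = (2,0,0)_12 → 8
8 = (8)_12 → 512
512 = (3,6,8)_12 → 755
755 = (5,2,11)_12 → 1464
1464 = (10,2,0)_12 → 1008
1008 = (7,0,0)_12 → 343
343 = (2,4,7)_12 → 415
415 = (2,10,7)_12 → 1351
1351 = (9,4,7)_12 → 1136
1136 = (7,10,8)_12 → 1855
1855 = (1,0,10,7)_12 → 1344
1344 = (9,4,0)_12 → 793
793 = (5,6,1)_12 → 342
342 = (2,4,6)_12 → 288  — 288 already seen; the sequence cycles without reaching 1.

not base-12 3-happy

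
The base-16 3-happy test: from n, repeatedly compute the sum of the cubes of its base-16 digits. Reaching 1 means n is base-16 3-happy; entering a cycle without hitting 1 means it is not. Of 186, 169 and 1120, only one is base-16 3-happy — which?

1120

186: 186 → 2331 → 2061 → 2709 → 1854 → 3114 → 2736 → 2331  — repeats 2331 (not base-16 3-happy)
169: 169 → 1729 → 1945 → 1801 → 1072 → 91 → 1456 → 1456  — repeats 1456 (not base-16 3-happy)
1120: 1120 → 280 → 514 → 16 → 1  — reaches 1 (base-16 3-happy)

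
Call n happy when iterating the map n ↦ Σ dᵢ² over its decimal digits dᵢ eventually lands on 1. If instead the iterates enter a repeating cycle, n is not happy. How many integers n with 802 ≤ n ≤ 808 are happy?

802: 802 → 68 → 100 → 1  — happy
803: 803 → 73 → 58 → 89 → 145 → 42 → 20 → 4 → 16 → 37 → 58  — not happy
804: 804 → 80 → 64 → 52 → 29 → 85 → 89 → 145 → 42 → 20 → 4 → 16 → 37 → 58 → 89  — not happy
805: 805 → 89 → 145 → 42 → 20 → 4 → 16 → 37 → 58 → 89  — not happy
806: 806 → 100 → 1  — happy
807: 807 → 113 → 11 → 2 → 4 → 16 → 37 → 58 → 89 → 145 → 42 → 20 → 4  — not happy
808: 808 → 128 → 69 → 117 → 51 → 26 → 40 → 16 → 37 → 58 → 89 → 145 → 42 → 20 → 4 → 16  — not happy
happy: 802, 806

2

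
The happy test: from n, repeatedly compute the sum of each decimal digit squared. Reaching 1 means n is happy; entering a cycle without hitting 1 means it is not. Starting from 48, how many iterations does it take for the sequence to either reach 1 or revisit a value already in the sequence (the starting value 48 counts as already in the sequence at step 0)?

14

48 → 80
80 → 64
64 → 52
52 → 29
29 → 85
85 → 89
89 → 145
145 → 42
42 → 20
20 → 4
4 → 16
16 → 37
37 → 58
58 → 89  — 89 repeats.
That took 14 steps.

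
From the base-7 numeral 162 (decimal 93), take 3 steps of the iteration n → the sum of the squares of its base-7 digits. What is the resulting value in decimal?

27

93 = (1,6,2)_7 → 1² + 6² + 2² = 41
41 = (5,6)_7 → 5² + 6² = 61
61 = (1,1,5)_7 → 1² + 1² + 5² = 27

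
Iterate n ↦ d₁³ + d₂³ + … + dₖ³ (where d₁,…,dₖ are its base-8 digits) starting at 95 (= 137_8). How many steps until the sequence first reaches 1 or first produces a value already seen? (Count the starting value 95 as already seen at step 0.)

8

95 = (1,3,7)_8 → 1³ + 3³ + 7³ = 371
371 = (5,6,3)_8 → 5³ + 6³ + 3³ = 368
368 = (5,6,0)_8 → 5³ + 6³ + 0³ = 341
341 = (5,2,5)_8 → 5³ + 2³ + 5³ = 258
258 = (4,0,2)_8 → 4³ + 0³ + 2³ = 72
72 = (1,1,0)_8 → 1³ + 1³ + 0³ = 2
2 = (2)_8 → 2³ = 8
8 = (1,0)_8 → 1³ + 0³ = 1  — reached 1.
That took 8 steps.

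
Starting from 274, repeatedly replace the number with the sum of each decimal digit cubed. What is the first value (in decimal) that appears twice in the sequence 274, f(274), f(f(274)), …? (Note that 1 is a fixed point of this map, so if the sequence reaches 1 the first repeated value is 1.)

370

274 → 2³ + 7³ + 4³ = 8 + 343 + 64 = 415
415 → 4³ + 1³ + 5³ = 64 + 1 + 125 = 190
190 → 1³ + 9³ + 0³ = 1 + 729 + 0 = 730
730 → 7³ + 3³ + 0³ = 343 + 27 + 0 = 370
370 → 3³ + 7³ + 0³ = 27 + 343 + 0 = 370  — 370 already appeared earlier.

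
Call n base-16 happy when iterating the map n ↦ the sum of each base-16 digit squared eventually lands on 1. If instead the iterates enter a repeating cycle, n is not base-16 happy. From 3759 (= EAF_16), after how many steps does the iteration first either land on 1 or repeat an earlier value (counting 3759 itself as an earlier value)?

3759 = (14,10,15)_16 → 14² + 10² + 15² = 196 + 100 + 225 = 521
521 = (2,0,9)_16 → 2² + 0² + 9² = 4 + 0 + 81 = 85
85 = (5,5)_16 → 5² + 5² = 25 + 25 = 50
50 = (3,2)_16 → 3² + 2² = 9 + 4 = 13
13 = (13)_16 → 13² = 169
169 = (10,9)_16 → 10² + 9² = 100 + 81 = 181
181 = (11,5)_16 → 11² + 5² = 121 + 25 = 146
146 = (9,2)_16 → 9² + 2² = 81 + 4 = 85  — 85 repeats.
That took 8 steps.

8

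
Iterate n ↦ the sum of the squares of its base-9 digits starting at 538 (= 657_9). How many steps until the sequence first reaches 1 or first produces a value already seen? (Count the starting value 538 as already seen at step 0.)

538 = (6,5,7)_9 → 6² + 5² + 7² = 36 + 25 + 49 = 110
110 = (1,3,2)_9 → 1² + 3² + 2² = 1 + 9 + 4 = 14
14 = (1,5)_9 → 1² + 5² = 1 + 25 = 26
26 = (2,8)_9 → 2² + 8² = 4 + 64 = 68
68 = (7,5)_9 → 7² + 5² = 49 + 25 = 74
74 = (8,2)_9 → 8² + 2² = 64 + 4 = 68  — 68 repeats.
That took 6 steps.

6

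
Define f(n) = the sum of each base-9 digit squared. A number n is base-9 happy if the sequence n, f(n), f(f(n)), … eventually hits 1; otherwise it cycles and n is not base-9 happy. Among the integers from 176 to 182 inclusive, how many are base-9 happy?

1

176: 176 → 30 → 18 → 4 → 16 → 50 → 50  (repeats 50)
177: 177 → 41 → 41  (repeats 41)
178: 178 → 54 → 36 → 16 → 50 → 50  (repeats 50)
179: 179 → 69 → 85 → 17 → 65 → 53 → 89 → 65  (repeats 65)
180: 180 → 8 → 64 → 50 → 50  (repeats 50)
181: 181 → 9 → 1  (reaches 1)
182: 182 → 12 → 10 → 2 → 4 → 16 → 50 → 50  (repeats 50)
base-9 happy: 181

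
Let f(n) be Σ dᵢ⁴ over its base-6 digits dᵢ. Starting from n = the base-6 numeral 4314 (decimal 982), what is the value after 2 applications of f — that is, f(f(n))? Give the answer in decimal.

982 = (4,3,1,4)_6 → 4⁴ + 3⁴ + 1⁴ + 4⁴ = 256 + 81 + 1 + 256 = 594
594 = (2,4,3,0)_6 → 2⁴ + 4⁴ + 3⁴ + 0⁴ = 16 + 256 + 81 + 0 = 353

353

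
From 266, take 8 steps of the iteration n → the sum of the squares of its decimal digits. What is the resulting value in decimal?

16

266 → 2² + 6² + 6² = 4 + 36 + 36 = 76
76 → 7² + 6² = 49 + 36 = 85
85 → 8² + 5² = 64 + 25 = 89
89 → 8² + 9² = 64 + 81 = 145
145 → 1² + 4² + 5² = 1 + 16 + 25 = 42
42 → 4² + 2² = 16 + 4 = 20
20 → 2² + 0² = 4 + 0 = 4
4 → 4² = 16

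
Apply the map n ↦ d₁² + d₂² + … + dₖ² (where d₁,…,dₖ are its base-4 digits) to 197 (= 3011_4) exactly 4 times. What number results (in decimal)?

8

197 = (3,0,1,1)_4 → 3² + 0² + 1² + 1² = 11
11 = (2,3)_4 → 2² + 3² = 13
13 = (3,1)_4 → 3² + 1² = 10
10 = (2,2)_4 → 2² + 2² = 8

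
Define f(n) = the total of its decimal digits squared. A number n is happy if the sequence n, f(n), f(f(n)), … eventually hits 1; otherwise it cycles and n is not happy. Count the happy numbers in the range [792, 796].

1

792: 792 → 134 → 26 → 40 → 16 → 37 → 58 → 89 → 145 → 42 → 20 → 4 → 16  (repeats 16)
793: 793 → 139 → 91 → 82 → 68 → 100 → 1  (reaches 1)
794: 794 → 146 → 53 → 34 → 25 → 29 → 85 → 89 → 145 → 42 → 20 → 4 → 16 → 37 → 58 → 89  (repeats 89)
795: 795 → 155 → 51 → 26 → 40 → 16 → 37 → 58 → 89 → 145 → 42 → 20 → 4 → 16  (repeats 16)
796: 796 → 166 → 73 → 58 → 89 → 145 → 42 → 20 → 4 → 16 → 37 → 58  (repeats 58)
happy: 793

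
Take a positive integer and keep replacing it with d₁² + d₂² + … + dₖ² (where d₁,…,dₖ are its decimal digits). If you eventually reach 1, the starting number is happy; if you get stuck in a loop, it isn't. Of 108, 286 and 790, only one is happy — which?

108: 108 → 65 → 61 → 37 → 58 → 89 → 145 → 42 → 20 → 4 → 16 → 37  — repeats 37 (not happy)
286: 286 → 104 → 17 → 50 → 25 → 29 → 85 → 89 → 145 → 42 → 20 → 4 → 16 → 37 → 58 → 89  — repeats 89 (not happy)
790: 790 → 130 → 10 → 1  — reaches 1 (happy)

790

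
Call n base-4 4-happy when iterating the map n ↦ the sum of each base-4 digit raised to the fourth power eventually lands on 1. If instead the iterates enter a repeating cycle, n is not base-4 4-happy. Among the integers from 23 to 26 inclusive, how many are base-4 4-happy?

3

23: 23 → 83 → 83  — not base-4 4-happy
24: 24 → 17 → 2 → 16 → 1  — base-4 4-happy
25: 25 → 18 → 17 → 2 → 16 → 1  — base-4 4-happy
26: 26 → 33 → 17 → 2 → 16 → 1  — base-4 4-happy
base-4 4-happy: 24, 25, 26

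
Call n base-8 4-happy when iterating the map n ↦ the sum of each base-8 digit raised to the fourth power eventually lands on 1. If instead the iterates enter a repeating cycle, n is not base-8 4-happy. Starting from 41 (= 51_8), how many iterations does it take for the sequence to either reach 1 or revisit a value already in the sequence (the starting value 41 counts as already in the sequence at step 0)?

41 = (5,1)_8 → 5⁴ + 1⁴ = 625 + 1 = 626
626 = (1,1,6,2)_8 → 1⁴ + 1⁴ + 6⁴ + 2⁴ = 1 + 1 + 1296 + 16 = 1314
1314 = (2,4,4,2)_8 → 2⁴ + 4⁴ + 4⁴ + 2⁴ = 16 + 256 + 256 + 16 = 544
544 = (1,0,4,0)_8 → 1⁴ + 0⁴ + 4⁴ + 0⁴ = 1 + 0 + 256 + 0 = 257
257 = (4,0,1)_8 → 4⁴ + 0⁴ + 1⁴ = 256 + 0 + 1 = 257  — 257 repeats.
That took 5 steps.

5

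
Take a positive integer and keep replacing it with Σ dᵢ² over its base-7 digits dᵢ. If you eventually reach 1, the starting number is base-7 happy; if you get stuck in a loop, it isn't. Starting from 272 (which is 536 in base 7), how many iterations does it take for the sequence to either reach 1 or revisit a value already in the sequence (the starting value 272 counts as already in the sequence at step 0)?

272 = (5,3,6)_7 → 70
70 = (1,3,0)_7 → 10
10 = (1,3)_7 → 10  — 10 repeats.
That took 3 steps.

3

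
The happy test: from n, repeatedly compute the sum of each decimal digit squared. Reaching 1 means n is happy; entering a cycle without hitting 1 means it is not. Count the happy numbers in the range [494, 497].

494: 494 → 113 → 11 → 2 → 4 → 16 → 37 → 58 → 89 → 145 → 42 → 20 → 4  — not happy
495: 495 → 122 → 9 → 81 → 65 → 61 → 37 → 58 → 89 → 145 → 42 → 20 → 4 → 16 → 37  — not happy
496: 496 → 133 → 19 → 82 → 68 → 100 → 1  — happy
497: 497 → 146 → 53 → 34 → 25 → 29 → 85 → 89 → 145 → 42 → 20 → 4 → 16 → 37 → 58 → 89  — not happy
happy: 496

1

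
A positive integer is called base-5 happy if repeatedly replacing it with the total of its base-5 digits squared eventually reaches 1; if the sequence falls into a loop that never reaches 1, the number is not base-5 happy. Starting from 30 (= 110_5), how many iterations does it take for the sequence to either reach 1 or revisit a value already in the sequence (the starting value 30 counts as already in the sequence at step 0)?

5

30 = (1,1,0)_5 → 1² + 1² + 0² = 2
2 = (2)_5 → 2² = 4
4 = (4)_5 → 4² = 16
16 = (3,1)_5 → 3² + 1² = 10
10 = (2,0)_5 → 2² + 0² = 4  — 4 repeats.
That took 5 steps.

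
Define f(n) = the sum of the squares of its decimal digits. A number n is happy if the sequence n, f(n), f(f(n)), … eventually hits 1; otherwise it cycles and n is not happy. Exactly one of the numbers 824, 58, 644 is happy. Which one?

824: 824 → 84 → 80 → 64 → 52 → 29 → 85 → 89 → 145 → 42 → 20 → 4 → 16 → 37 → 58 → 89  — repeats 89 (not happy)
58: 58 → 89 → 145 → 42 → 20 → 4 → 16 → 37 → 58  — repeats 58 (not happy)
644: 644 → 68 → 100 → 1  — reaches 1 (happy)

644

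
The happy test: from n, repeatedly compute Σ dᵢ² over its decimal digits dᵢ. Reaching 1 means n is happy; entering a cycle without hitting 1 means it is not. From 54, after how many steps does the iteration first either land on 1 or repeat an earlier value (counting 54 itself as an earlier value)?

54 → 5² + 4² = 25 + 16 = 41
41 → 4² + 1² = 16 + 1 = 17
17 → 1² + 7² = 1 + 49 = 50
50 → 5² + 0² = 25 + 0 = 25
25 → 2² + 5² = 4 + 25 = 29
29 → 2² + 9² = 4 + 81 = 85
85 → 8² + 5² = 64 + 25 = 89
89 → 8² + 9² = 64 + 81 = 145
145 → 1² + 4² + 5² = 1 + 16 + 25 = 42
42 → 4² + 2² = 16 + 4 = 20
20 → 2² + 0² = 4 + 0 = 4
4 → 4² = 16
16 → 1² + 6² = 1 + 36 = 37
37 → 3² + 7² = 9 + 49 = 58
58 → 5² + 8² = 25 + 64 = 89  — 89 repeats.
That took 15 steps.

15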